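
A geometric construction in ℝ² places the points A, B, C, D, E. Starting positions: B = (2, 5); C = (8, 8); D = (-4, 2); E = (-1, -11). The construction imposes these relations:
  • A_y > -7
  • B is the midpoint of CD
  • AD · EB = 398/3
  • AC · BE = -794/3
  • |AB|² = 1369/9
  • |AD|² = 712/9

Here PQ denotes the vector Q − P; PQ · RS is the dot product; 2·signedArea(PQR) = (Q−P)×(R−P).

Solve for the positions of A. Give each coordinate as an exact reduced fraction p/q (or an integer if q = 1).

1. A_x = -2  [line 3·x + 16·y + 338/3 = 0 ∩ |AB|² = 1369/9]
2. A_y = -20/3  [line 3·x + 16·y + 338/3 = 0 ∩ |AB|² = 1369/9]
   → A = (-2, -20/3)

A = (-2, -20/3)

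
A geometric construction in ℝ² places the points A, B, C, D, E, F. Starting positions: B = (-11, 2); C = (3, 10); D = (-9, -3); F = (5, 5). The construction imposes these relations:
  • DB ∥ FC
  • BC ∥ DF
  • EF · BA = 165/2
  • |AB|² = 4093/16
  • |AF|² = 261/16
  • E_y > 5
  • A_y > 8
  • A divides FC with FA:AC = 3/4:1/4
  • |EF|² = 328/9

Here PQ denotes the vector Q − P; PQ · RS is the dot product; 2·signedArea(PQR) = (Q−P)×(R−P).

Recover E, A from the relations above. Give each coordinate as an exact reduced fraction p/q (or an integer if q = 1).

A = (7/2, 35/4)
E = (-1, 17/3)

1. A_x = 7/2  [A divides FC with FA:AC = 3/4:1/4]
2. A_y = 35/4  [A divides FC with FA:AC = 3/4:1/4]
   → A = (7/2, 35/4)
3. E_x = -1  [line -29/2·x + -27/4·y + 95/4 = 0 ∩ |EF|² = 328/9]
4. E_y = 17/3  [line -29/2·x + -27/4·y + 95/4 = 0 ∩ |EF|² = 328/9]
   → E = (-1, 17/3)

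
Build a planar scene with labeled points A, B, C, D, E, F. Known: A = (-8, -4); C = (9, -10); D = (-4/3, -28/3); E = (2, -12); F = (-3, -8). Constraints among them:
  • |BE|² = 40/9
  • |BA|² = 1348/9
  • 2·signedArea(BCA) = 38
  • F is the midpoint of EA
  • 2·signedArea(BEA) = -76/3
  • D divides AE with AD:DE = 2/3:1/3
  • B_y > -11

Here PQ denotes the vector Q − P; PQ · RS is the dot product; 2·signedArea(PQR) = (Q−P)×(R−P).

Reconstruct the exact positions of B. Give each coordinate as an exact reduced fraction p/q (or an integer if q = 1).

1. B_x = 8/3  [2·signedArea(BEA) = -76/3 ∩ 2·signedArea(BCA) = 38]
2. B_y = -10  [2·signedArea(BEA) = -76/3 ∩ 2·signedArea(BCA) = 38]
   → B = (8/3, -10)

B = (8/3, -10)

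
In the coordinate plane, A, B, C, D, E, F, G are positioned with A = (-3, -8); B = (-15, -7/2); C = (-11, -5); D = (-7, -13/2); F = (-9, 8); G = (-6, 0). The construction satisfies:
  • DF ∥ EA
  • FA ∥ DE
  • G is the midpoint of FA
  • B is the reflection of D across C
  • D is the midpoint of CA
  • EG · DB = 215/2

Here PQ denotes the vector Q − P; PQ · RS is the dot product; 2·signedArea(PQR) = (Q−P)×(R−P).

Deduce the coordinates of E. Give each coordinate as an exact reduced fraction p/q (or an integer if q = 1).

1. E_x = -1  [DF ∥ EA ∩ FA ∥ DE]
2. E_y = -45/2  [DF ∥ EA ∩ FA ∥ DE]
   → E = (-1, -45/2)

E = (-1, -45/2)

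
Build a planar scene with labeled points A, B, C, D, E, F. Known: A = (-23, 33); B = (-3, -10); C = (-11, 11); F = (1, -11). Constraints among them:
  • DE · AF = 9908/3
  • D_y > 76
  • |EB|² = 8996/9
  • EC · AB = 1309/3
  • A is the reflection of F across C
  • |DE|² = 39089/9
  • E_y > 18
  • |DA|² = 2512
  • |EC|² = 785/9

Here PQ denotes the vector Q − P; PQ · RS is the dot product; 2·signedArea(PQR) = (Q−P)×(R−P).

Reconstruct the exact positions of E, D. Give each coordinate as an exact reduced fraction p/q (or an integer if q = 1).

D = (-47, 77)
E = (-49/3, 56/3)

1. E_x = -49/3  [line -20·x + 43·y + -3388/3 = 0 ∩ |EB|² = 8996/9]
2. E_y = 56/3  [line -20·x + 43·y + -3388/3 = 0 ∩ |EB|² = 8996/9]
   → E = (-49/3, 56/3)
3. D_x = -47  [line -24·x + 44·y + -4516 = 0 ∩ |DA|² = 2512]
4. D_y = 77  [line -24·x + 44·y + -4516 = 0 ∩ |DA|² = 2512]
   → D = (-47, 77)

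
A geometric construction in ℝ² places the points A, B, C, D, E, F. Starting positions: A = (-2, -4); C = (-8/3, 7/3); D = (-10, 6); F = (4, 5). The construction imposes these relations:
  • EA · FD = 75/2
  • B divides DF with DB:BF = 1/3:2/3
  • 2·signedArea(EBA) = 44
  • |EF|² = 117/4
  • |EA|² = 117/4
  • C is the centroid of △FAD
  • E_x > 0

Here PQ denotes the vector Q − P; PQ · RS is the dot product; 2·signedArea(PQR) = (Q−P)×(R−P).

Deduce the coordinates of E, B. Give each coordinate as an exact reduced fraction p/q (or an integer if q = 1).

1. B_x = -16/3  [B divides DF with DB:BF = 1/3:2/3]
2. B_y = 17/3  [B divides DF with DB:BF = 1/3:2/3]
   → B = (-16/3, 17/3)
3. E_x = 1  [2·signedArea(EBA) = 44 ∩ EA · FD = 75/2]
4. E_y = 1/2  [2·signedArea(EBA) = 44 ∩ EA · FD = 75/2]
   → E = (1, 1/2)

B = (-16/3, 17/3)
E = (1, 1/2)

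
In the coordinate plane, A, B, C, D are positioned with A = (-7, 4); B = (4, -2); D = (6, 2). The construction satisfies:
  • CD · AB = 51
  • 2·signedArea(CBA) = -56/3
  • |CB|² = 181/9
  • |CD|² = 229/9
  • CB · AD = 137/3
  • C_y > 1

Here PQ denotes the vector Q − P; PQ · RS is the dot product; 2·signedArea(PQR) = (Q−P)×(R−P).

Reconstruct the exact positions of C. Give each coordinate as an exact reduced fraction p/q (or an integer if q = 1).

1. C_x = 1  [2·signedArea(CBA) = -56/3 ∩ CD · AB = 51]
2. C_y = 4/3  [2·signedArea(CBA) = -56/3 ∩ CD · AB = 51]
   → C = (1, 4/3)

C = (1, 4/3)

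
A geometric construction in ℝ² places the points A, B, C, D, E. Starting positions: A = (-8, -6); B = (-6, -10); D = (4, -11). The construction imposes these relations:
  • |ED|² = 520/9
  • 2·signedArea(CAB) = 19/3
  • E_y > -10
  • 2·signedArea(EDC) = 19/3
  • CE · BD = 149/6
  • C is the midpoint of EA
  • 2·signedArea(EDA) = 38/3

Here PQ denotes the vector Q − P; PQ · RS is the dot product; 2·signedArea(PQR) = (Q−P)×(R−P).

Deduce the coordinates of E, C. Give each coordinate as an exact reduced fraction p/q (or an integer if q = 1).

C = (-17/3, -15/2)
E = (-10/3, -9)

1. E_x = -10/3  [line -5·x + -12·y + -374/3 = 0 ∩ |ED|² = 520/9]
2. E_y = -9  [line -5·x + -12·y + -374/3 = 0 ∩ |ED|² = 520/9]
   → E = (-10/3, -9)
3. C_x = -17/3  [C is the midpoint of EA]
4. C_y = -15/2  [C is the midpoint of EA]
   → C = (-17/3, -15/2)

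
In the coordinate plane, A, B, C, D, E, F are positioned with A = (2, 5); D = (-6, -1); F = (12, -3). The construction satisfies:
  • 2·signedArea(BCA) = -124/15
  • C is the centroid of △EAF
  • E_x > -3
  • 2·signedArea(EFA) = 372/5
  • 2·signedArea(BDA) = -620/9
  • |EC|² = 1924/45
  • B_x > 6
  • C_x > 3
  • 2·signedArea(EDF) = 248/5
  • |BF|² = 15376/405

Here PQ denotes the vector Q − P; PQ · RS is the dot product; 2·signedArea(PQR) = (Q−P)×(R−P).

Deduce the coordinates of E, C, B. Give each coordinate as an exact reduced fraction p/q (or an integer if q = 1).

1. E_x = -14/5  [2·signedArea(EDF) = 248/5 ∩ 2·signedArea(EFA) = 372/5]
2. E_y = 7/5  [2·signedArea(EDF) = 248/5 ∩ 2·signedArea(EFA) = 372/5]
   → E = (-14/5, 7/5)
3. C_x = 56/15  [C is the centroid of △EAF]
4. C_y = 17/15  [C is the centroid of △EAF]
   → C = (56/15, 17/15)
5. B_x = 292/45  [2·signedArea(BCA) = -124/15 ∩ 2·signedArea(BDA) = -620/9]
6. B_y = -11/45  [2·signedArea(BCA) = -124/15 ∩ 2·signedArea(BDA) = -620/9]
   → B = (292/45, -11/45)

B = (292/45, -11/45)
C = (56/15, 17/15)
E = (-14/5, 7/5)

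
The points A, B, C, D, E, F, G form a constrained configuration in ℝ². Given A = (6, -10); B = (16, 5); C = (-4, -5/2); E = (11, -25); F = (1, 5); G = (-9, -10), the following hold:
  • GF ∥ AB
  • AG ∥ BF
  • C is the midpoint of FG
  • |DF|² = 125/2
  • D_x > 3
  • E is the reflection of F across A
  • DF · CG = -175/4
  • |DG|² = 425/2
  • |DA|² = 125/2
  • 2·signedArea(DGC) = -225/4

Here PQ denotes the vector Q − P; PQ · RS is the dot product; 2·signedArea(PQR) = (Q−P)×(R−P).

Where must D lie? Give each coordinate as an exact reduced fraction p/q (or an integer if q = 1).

D = (7/2, -5/2)

1. D_x = 7/2  [2·signedArea(DGC) = -225/4 ∩ DF · CG = -175/4]
2. D_y = -5/2  [2·signedArea(DGC) = -225/4 ∩ DF · CG = -175/4]
   → D = (7/2, -5/2)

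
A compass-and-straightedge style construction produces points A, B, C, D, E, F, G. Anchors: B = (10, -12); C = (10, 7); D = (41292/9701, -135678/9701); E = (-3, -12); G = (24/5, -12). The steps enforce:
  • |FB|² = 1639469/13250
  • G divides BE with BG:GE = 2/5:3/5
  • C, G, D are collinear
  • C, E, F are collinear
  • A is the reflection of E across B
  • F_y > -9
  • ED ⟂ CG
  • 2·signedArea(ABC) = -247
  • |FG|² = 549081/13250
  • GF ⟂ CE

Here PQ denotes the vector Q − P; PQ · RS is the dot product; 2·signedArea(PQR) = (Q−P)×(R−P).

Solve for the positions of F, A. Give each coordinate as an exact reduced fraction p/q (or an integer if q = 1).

A = (23, -12)
F = (-1359/2650, -22167/2650)

1. F_x = -1359/2650  [C, E, F are collinear ∩ GF ⟂ CE]
2. F_y = -22167/2650  [C, E, F are collinear ∩ GF ⟂ CE]
   → F = (-1359/2650, -22167/2650)
3. A_x = 23  [A is the reflection of E across B]
4. A_y = -12  [A is the reflection of E across B]
   → A = (23, -12)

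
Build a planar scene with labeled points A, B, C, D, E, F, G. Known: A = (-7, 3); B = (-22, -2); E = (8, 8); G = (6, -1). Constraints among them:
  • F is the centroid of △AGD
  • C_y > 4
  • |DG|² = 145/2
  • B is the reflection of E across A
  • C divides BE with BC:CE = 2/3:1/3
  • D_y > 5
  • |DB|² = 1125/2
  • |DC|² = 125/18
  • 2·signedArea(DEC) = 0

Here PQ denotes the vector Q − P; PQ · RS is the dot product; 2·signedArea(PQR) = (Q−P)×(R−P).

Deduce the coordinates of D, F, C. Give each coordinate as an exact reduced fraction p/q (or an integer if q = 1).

C = (-2, 14/3)
D = (1/2, 11/2)
F = (-1/6, 5/2)

1. C_x = -2  [C divides BE with BC:CE = 2/3:1/3]
2. C_y = 14/3  [C divides BE with BC:CE = 2/3:1/3]
   → C = (-2, 14/3)
3. D_x = 1/2  [line 10/3·x + -10·y + 160/3 = 0 ∩ |DC|² = 125/18]
4. D_y = 11/2  [line 10/3·x + -10·y + 160/3 = 0 ∩ |DC|² = 125/18]
   → D = (1/2, 11/2)
5. F_x = -1/6  [F is the centroid of △AGD]
6. F_y = 5/2  [F is the centroid of △AGD]
   → F = (-1/6, 5/2)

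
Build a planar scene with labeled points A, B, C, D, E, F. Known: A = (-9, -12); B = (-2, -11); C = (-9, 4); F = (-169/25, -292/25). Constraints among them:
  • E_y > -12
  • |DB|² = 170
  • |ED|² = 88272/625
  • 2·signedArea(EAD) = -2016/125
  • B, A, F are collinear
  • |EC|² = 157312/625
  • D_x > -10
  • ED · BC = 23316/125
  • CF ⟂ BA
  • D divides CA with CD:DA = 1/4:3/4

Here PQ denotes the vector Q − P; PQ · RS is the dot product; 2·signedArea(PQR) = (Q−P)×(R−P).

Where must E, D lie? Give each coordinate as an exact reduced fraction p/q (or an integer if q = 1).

1. D_x = -9  [D divides CA with CD:DA = 1/4:3/4]
2. D_y = 0  [D divides CA with CD:DA = 1/4:3/4]
   → D = (-9, 0)
3. E_x = -957/125  [2·signedArea(EAD) = -2016/125 ∩ ED · BC = 23316/125]
4. E_y = -1476/125  [2·signedArea(EAD) = -2016/125 ∩ ED · BC = 23316/125]
   → E = (-957/125, -1476/125)

D = (-9, 0)
E = (-957/125, -1476/125)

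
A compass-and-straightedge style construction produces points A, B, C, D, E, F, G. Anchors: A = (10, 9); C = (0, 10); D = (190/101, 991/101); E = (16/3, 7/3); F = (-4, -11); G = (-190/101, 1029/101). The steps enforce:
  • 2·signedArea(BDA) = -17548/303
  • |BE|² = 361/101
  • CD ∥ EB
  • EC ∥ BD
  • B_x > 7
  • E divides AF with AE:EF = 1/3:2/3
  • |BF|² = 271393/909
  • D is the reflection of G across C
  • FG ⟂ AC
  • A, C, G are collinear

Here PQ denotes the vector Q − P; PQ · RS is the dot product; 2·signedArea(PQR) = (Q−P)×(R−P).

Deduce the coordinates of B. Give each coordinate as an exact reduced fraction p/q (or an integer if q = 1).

B = (2186/303, 650/303)

1. B_x = 2186/303  [EC ∥ BD ∩ CD ∥ EB]
2. B_y = 650/303  [EC ∥ BD ∩ CD ∥ EB]
   → B = (2186/303, 650/303)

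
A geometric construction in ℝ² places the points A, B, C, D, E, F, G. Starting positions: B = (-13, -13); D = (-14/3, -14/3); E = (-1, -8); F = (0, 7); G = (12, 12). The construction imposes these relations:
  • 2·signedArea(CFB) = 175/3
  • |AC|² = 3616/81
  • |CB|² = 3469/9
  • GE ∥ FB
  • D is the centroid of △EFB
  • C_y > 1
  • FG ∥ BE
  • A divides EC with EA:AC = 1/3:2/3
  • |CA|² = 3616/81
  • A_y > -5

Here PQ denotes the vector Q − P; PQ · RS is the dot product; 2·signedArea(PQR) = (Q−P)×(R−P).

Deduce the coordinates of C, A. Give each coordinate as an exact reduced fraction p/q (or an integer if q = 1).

1. C_x = -1/3  [line 20·x + -13·y + 98/3 = 0 ∩ |CB|² = 3469/9]
2. C_y = 2  [line 20·x + -13·y + 98/3 = 0 ∩ |CB|² = 3469/9]
   → C = (-1/3, 2)
3. A_x = -7/9  [A divides EC with EA:AC = 1/3:2/3]
4. A_y = -14/3  [A divides EC with EA:AC = 1/3:2/3]
   → A = (-7/9, -14/3)

A = (-7/9, -14/3)
C = (-1/3, 2)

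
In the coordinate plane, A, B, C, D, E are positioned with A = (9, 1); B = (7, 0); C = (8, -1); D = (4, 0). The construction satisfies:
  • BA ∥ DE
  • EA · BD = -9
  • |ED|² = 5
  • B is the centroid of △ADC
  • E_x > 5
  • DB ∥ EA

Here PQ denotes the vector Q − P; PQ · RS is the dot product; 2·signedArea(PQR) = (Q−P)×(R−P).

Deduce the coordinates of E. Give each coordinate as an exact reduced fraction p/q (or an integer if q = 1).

E = (6, 1)

1. E_x = 6  [DB ∥ EA ∩ BA ∥ DE]
2. E_y = 1  [DB ∥ EA ∩ BA ∥ DE]
   → E = (6, 1)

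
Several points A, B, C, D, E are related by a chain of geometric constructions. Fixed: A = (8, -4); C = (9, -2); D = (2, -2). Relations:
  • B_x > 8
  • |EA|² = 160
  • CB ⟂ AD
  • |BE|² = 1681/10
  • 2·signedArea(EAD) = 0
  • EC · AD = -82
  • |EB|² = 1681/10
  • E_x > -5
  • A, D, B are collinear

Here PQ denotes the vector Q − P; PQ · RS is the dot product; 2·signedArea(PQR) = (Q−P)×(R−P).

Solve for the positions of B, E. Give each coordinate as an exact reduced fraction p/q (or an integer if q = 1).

1. B_x = 83/10  [A, D, B are collinear ∩ CB ⟂ AD]
2. B_y = -41/10  [A, D, B are collinear ∩ CB ⟂ AD]
   → B = (83/10, -41/10)
3. E_x = -4  [2·signedArea(EAD) = 0 ∩ EC · AD = -82]
4. E_y = 0  [2·signedArea(EAD) = 0 ∩ EC · AD = -82]
   → E = (-4, 0)

B = (83/10, -41/10)
E = (-4, 0)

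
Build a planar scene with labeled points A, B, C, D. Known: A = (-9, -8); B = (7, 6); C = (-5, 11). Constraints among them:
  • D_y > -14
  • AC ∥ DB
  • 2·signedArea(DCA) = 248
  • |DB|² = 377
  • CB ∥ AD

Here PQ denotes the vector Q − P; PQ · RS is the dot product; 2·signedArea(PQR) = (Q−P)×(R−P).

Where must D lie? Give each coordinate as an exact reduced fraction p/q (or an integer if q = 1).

1. D_x = 3  [AC ∥ DB ∩ CB ∥ AD]
2. D_y = -13  [AC ∥ DB ∩ CB ∥ AD]
   → D = (3, -13)

D = (3, -13)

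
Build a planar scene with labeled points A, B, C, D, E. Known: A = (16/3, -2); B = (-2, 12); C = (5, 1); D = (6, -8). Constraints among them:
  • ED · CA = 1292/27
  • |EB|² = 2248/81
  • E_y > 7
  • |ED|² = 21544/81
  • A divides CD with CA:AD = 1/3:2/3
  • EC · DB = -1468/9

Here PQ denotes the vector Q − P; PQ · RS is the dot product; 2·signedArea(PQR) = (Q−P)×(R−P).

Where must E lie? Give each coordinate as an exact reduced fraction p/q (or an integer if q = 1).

1. E_x = 4/9  [ED · CA = 1292/27 ∩ EC · DB = -1468/9]
2. E_y = 22/3  [ED · CA = 1292/27 ∩ EC · DB = -1468/9]
   → E = (4/9, 22/3)

E = (4/9, 22/3)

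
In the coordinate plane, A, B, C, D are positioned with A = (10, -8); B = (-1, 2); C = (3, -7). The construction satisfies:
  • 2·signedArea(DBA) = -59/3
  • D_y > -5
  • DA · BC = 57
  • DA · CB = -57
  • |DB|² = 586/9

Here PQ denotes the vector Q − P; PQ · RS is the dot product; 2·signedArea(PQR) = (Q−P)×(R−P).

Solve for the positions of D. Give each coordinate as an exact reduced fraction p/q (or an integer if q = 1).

1. D_x = 4  [DA · BC = 57 ∩ 2·signedArea(DBA) = -59/3]
2. D_y = -13/3  [DA · BC = 57 ∩ 2·signedArea(DBA) = -59/3]
   → D = (4, -13/3)

D = (4, -13/3)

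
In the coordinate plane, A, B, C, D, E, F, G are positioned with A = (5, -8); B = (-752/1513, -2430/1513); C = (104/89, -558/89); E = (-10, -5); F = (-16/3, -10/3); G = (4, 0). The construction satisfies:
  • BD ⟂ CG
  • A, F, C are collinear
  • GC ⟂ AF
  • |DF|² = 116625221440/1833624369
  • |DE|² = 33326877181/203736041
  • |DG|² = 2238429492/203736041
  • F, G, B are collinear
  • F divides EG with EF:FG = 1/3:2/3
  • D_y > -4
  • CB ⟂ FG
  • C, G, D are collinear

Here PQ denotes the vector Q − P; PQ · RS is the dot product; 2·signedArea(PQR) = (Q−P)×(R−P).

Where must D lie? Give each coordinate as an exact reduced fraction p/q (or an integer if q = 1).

1. D_x = 354920/134657  [C, G, D are collinear ∩ BD ⟂ CG]
2. D_y = -406782/134657  [C, G, D are collinear ∩ BD ⟂ CG]
   → D = (354920/134657, -406782/134657)

D = (354920/134657, -406782/134657)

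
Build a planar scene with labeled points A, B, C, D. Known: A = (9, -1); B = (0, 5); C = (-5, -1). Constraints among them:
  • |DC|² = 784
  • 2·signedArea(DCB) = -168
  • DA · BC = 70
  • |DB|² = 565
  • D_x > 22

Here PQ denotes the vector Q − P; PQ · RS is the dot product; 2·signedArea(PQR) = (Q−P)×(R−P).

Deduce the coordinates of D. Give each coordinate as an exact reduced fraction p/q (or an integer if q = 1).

1. D_x = 23  [2·signedArea(DCB) = -168 ∩ DA · BC = 70]
2. D_y = -1  [2·signedArea(DCB) = -168 ∩ DA · BC = 70]
   → D = (23, -1)

D = (23, -1)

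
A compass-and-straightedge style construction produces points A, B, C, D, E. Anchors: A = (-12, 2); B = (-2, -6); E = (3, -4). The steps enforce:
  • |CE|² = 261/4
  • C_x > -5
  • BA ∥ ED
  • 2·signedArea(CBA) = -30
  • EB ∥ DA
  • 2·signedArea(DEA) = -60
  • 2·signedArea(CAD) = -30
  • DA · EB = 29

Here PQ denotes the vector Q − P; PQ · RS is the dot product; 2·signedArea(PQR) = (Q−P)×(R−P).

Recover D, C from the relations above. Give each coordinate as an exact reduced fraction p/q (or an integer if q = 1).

C = (-9/2, -1)
D = (-7, 4)

1. D_x = -7  [EB ∥ DA ∩ BA ∥ ED]
2. D_y = 4  [EB ∥ DA ∩ BA ∥ ED]
   → D = (-7, 4)
3. C_x = -9/2  [2·signedArea(CAD) = -30 ∩ 2·signedArea(CBA) = -30]
4. C_y = -1  [2·signedArea(CAD) = -30 ∩ 2·signedArea(CBA) = -30]
   → C = (-9/2, -1)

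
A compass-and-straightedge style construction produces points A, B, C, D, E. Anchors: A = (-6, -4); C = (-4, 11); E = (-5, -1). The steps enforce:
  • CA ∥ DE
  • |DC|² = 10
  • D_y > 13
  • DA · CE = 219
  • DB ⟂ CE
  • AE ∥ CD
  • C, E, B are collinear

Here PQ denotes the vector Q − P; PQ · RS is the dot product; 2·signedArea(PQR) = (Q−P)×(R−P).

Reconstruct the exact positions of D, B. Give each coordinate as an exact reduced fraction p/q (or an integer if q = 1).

1. D_x = -3  [CA ∥ DE ∩ AE ∥ CD]
2. D_y = 14  [CA ∥ DE ∩ AE ∥ CD]
   → D = (-3, 14)
3. B_x = -543/145  [C, E, B are collinear ∩ DB ⟂ CE]
4. B_y = 2039/145  [C, E, B are collinear ∩ DB ⟂ CE]
   → B = (-543/145, 2039/145)

B = (-543/145, 2039/145)
D = (-3, 14)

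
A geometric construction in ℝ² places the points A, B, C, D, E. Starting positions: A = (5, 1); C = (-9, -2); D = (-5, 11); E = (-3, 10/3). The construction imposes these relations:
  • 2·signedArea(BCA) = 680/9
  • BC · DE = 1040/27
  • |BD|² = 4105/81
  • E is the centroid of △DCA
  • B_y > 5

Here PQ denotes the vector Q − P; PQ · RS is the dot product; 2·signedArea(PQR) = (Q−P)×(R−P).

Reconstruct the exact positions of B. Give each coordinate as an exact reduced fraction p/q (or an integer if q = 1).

B = (-1, 46/9)

1. B_x = -1  [BC · DE = 1040/27 ∩ 2·signedArea(BCA) = 680/9]
2. B_y = 46/9  [BC · DE = 1040/27 ∩ 2·signedArea(BCA) = 680/9]
   → B = (-1, 46/9)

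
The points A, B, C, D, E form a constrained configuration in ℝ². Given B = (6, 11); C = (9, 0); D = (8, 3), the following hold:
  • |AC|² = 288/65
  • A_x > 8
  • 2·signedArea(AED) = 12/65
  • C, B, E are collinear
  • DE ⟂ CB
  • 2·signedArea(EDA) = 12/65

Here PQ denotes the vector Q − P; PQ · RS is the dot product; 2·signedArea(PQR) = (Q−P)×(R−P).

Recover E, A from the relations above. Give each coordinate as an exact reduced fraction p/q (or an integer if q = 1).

1. E_x = 531/65  [C, B, E are collinear ∩ DE ⟂ CB]
2. E_y = 198/65  [C, B, E are collinear ∩ DE ⟂ CB]
   → E = (531/65, 198/65)
3. A_x = 549/65  [line 3/65·x + -11/65·y + -3/65 = 0 ∩ |AC|² = 288/65]
4. A_y = 132/65  [line 3/65·x + -11/65·y + -3/65 = 0 ∩ |AC|² = 288/65]
   → A = (549/65, 132/65)

A = (549/65, 132/65)
E = (531/65, 198/65)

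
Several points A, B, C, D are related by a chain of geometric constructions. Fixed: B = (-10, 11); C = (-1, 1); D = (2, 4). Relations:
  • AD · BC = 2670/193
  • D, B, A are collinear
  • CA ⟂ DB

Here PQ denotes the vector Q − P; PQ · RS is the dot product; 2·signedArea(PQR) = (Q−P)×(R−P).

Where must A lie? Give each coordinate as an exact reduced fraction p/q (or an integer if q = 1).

1. A_x = 206/193  [D, B, A are collinear ∩ CA ⟂ DB]
2. A_y = 877/193  [D, B, A are collinear ∩ CA ⟂ DB]
   → A = (206/193, 877/193)

A = (206/193, 877/193)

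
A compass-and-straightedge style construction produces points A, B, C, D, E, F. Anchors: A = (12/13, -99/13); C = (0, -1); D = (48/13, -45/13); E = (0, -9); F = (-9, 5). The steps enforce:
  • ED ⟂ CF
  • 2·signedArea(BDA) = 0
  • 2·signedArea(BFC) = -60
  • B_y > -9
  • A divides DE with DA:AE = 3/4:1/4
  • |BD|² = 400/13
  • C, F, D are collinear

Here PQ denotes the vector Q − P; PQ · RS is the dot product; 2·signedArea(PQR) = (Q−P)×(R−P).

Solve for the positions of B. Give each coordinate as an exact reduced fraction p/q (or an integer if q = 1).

1. B_x = 8/13  [2·signedArea(BDA) = 0 ∩ 2·signedArea(BFC) = -60]
2. B_y = -105/13  [2·signedArea(BDA) = 0 ∩ 2·signedArea(BFC) = -60]
   → B = (8/13, -105/13)

B = (8/13, -105/13)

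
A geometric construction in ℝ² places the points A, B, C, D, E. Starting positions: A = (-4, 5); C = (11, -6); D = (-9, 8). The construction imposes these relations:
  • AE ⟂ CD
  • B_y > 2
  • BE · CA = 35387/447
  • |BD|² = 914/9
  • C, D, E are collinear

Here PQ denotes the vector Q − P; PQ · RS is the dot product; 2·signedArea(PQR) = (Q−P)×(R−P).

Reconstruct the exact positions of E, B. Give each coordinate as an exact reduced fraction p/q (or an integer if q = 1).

1. E_x = -631/149  [C, D, E are collinear ∩ AE ⟂ CD]
2. E_y = 695/149  [C, D, E are collinear ∩ AE ⟂ CD]
   → E = (-631/149, 695/149)
3. B_x = -2/3  [line 15·x + -11·y + 107/3 = 0 ∩ |BD|² = 914/9]
4. B_y = 7/3  [line 15·x + -11·y + 107/3 = 0 ∩ |BD|² = 914/9]
   → B = (-2/3, 7/3)

B = (-2/3, 7/3)
E = (-631/149, 695/149)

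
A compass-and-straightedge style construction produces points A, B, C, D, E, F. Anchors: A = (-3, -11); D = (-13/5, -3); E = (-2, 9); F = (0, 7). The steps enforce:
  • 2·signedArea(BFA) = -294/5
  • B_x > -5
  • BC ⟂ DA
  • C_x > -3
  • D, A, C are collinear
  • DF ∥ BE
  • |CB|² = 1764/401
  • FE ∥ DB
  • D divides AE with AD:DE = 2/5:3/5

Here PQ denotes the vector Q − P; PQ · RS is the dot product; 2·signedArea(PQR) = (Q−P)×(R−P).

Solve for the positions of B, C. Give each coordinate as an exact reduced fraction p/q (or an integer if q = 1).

B = (-23/5, -1)
C = (-5023/2005, -443/401)

1. B_x = -23/5  [DF ∥ BE ∩ FE ∥ DB]
2. B_y = -1  [DF ∥ BE ∩ FE ∥ DB]
   → B = (-23/5, -1)
3. C_x = -5023/2005  [D, A, C are collinear ∩ BC ⟂ DA]
4. C_y = -443/401  [D, A, C are collinear ∩ BC ⟂ DA]
   → C = (-5023/2005, -443/401)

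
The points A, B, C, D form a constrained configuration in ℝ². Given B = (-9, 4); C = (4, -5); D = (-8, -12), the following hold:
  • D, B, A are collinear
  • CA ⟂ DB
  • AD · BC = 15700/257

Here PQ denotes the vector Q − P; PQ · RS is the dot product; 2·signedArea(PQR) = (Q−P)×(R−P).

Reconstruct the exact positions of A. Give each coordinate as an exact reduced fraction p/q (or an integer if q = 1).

A = (-2156/257, -1484/257)

1. A_x = -2156/257  [D, B, A are collinear ∩ CA ⟂ DB]
2. A_y = -1484/257  [D, B, A are collinear ∩ CA ⟂ DB]
   → A = (-2156/257, -1484/257)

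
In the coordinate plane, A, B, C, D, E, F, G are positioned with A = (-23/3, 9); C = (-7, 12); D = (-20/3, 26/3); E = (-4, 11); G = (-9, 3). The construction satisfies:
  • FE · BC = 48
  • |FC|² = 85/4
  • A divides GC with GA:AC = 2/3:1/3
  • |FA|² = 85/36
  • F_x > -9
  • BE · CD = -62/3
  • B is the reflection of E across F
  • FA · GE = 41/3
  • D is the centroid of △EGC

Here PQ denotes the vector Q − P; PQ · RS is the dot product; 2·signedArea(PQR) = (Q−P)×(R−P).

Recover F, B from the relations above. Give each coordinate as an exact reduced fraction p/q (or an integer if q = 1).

1. F_x = -8  [line -5·x + -8·y + 20 = 0 ∩ |FC|² = 85/4]
2. F_y = 15/2  [line -5·x + -8·y + 20 = 0 ∩ |FC|² = 85/4]
   → F = (-8, 15/2)
3. B_x = -12  [B is the reflection of E across F]
4. B_y = 4  [B is the reflection of E across F]
   → B = (-12, 4)

B = (-12, 4)
F = (-8, 15/2)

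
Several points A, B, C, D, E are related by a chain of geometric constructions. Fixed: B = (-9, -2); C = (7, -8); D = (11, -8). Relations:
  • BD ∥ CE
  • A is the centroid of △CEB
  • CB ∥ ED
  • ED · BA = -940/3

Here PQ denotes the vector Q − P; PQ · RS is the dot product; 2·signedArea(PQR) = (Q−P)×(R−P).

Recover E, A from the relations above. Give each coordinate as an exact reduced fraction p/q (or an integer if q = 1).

A = (25/3, -8)
E = (27, -14)

1. E_x = 27  [CB ∥ ED ∩ BD ∥ CE]
2. E_y = -14  [CB ∥ ED ∩ BD ∥ CE]
   → E = (27, -14)
3. A_x = 25/3  [A is the centroid of △CEB]
4. A_y = -8  [A is the centroid of △CEB]
   → A = (25/3, -8)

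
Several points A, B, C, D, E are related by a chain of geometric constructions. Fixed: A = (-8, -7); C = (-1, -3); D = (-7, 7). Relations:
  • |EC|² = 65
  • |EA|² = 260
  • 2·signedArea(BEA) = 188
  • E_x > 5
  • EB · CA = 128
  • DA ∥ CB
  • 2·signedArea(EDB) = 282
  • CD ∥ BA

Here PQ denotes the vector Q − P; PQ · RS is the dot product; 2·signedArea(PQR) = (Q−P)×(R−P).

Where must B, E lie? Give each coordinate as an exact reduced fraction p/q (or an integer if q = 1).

1. B_x = -2  [CD ∥ BA ∩ DA ∥ CB]
2. B_y = -17  [CD ∥ BA ∩ DA ∥ CB]
   → B = (-2, -17)
3. E_x = 6  [EB · CA = 128 ∩ 2·signedArea(BEA) = 188]
4. E_y = 1  [EB · CA = 128 ∩ 2·signedArea(BEA) = 188]
   → E = (6, 1)

B = (-2, -17)
E = (6, 1)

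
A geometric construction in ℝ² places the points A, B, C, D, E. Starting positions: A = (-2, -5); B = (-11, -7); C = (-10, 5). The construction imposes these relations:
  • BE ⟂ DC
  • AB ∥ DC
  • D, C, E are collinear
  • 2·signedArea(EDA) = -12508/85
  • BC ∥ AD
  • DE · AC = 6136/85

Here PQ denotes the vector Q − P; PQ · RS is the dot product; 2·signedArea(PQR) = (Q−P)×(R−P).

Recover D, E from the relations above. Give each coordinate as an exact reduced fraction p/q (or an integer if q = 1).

D = (-1, 7)
E = (-1147/85, 359/85)

1. D_x = -1  [AB ∥ DC ∩ BC ∥ AD]
2. D_y = 7  [AB ∥ DC ∩ BC ∥ AD]
   → D = (-1, 7)
3. E_x = -1147/85  [D, C, E are collinear ∩ BE ⟂ DC]
4. E_y = 359/85  [D, C, E are collinear ∩ BE ⟂ DC]
   → E = (-1147/85, 359/85)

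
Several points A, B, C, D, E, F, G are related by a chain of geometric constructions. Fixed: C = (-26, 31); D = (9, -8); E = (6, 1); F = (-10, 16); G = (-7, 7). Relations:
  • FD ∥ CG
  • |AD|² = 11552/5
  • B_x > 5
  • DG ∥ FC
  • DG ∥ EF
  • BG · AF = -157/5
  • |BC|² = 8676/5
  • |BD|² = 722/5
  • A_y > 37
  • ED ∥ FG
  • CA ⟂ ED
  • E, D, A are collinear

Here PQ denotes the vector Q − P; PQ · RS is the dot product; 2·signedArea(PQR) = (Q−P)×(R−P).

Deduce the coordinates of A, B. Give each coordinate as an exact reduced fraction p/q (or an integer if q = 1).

A = (-31/5, 188/5)
B = (26/5, 17/5)

1. A_x = -31/5  [E, D, A are collinear ∩ CA ⟂ ED]
2. A_y = 188/5  [E, D, A are collinear ∩ CA ⟂ ED]
   → A = (-31/5, 188/5)
3. B_x = 26/5  [line 19/5·x + 108/5·y + -466/5 = 0 ∩ |BC|² = 8676/5]
4. B_y = 17/5  [line 19/5·x + 108/5·y + -466/5 = 0 ∩ |BC|² = 8676/5]
   → B = (26/5, 17/5)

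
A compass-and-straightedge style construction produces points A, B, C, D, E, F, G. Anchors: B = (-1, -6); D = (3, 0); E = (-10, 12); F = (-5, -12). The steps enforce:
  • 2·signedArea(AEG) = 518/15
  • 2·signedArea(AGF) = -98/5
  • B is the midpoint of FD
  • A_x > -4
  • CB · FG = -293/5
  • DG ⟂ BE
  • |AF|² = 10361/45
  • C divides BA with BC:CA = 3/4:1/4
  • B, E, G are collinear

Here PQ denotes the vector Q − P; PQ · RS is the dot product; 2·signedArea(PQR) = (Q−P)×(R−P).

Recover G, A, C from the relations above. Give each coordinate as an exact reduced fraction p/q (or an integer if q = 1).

A = (-16/5, 46/15)
C = (-53/20, 4/5)
G = (-13/5, -14/5)

1. G_x = -13/5  [B, E, G are collinear ∩ DG ⟂ BE]
2. G_y = -14/5  [B, E, G are collinear ∩ DG ⟂ BE]
   → G = (-13/5, -14/5)
3. A_x = -16/5  [2·signedArea(AGF) = -98/5 ∩ 2·signedArea(AEG) = 518/15]
4. A_y = 46/15  [2·signedArea(AGF) = -98/5 ∩ 2·signedArea(AEG) = 518/15]
   → A = (-16/5, 46/15)
5. C_x = -53/20  [C divides BA with BC:CA = 3/4:1/4]
6. C_y = 4/5  [C divides BA with BC:CA = 3/4:1/4]
   → C = (-53/20, 4/5)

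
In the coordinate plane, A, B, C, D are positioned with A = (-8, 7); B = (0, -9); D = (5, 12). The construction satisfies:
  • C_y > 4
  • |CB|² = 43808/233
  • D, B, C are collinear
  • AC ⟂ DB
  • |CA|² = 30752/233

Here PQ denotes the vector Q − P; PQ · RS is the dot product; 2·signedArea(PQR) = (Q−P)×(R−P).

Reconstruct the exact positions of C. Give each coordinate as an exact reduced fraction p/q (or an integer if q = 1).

1. C_x = 740/233  [D, B, C are collinear ∩ AC ⟂ DB]
2. C_y = 1011/233  [D, B, C are collinear ∩ AC ⟂ DB]
   → C = (740/233, 1011/233)

C = (740/233, 1011/233)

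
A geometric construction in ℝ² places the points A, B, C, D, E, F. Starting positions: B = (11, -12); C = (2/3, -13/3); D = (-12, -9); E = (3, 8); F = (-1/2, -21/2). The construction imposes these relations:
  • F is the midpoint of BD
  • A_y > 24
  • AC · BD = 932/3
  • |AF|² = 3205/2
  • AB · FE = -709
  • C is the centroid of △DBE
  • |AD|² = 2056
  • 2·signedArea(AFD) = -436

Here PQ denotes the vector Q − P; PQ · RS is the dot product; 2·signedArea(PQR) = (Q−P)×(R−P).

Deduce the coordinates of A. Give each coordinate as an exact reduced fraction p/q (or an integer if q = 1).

A = (18, 25)

1. A_x = 18  [AB · FE = -709 ∩ AC · BD = 932/3]
2. A_y = 25  [AB · FE = -709 ∩ AC · BD = 932/3]
   → A = (18, 25)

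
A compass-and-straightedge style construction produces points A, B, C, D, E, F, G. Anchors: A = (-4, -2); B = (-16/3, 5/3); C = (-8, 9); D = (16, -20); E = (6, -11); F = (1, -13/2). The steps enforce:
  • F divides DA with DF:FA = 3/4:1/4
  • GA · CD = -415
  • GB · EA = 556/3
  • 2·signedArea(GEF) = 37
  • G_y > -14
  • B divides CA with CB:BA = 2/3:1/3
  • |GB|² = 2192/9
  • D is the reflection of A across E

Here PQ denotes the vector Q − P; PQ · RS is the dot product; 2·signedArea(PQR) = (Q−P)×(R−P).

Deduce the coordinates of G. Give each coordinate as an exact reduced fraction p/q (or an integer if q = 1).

G = (0, -13)

1. G_x = 0  [2·signedArea(GEF) = 37 ∩ GA · CD = -415]
2. G_y = -13  [2·signedArea(GEF) = 37 ∩ GA · CD = -415]
   → G = (0, -13)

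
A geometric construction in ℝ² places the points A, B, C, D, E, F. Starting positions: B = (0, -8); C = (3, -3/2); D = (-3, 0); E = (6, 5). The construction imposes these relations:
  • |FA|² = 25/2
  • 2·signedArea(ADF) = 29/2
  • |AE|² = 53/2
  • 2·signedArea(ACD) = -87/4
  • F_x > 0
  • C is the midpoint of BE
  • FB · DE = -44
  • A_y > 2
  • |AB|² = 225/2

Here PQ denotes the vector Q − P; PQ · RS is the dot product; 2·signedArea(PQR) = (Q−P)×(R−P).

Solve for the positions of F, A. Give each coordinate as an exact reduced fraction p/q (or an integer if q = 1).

A = (3/2, 5/2)
F = (1, -1)

1. A_x = 3/2  [line -3/2·x + -6·y + 69/4 = 0 ∩ |AB|² = 225/2]
2. A_y = 5/2  [line -3/2·x + -6·y + 69/4 = 0 ∩ |AB|² = 225/2]
   → A = (3/2, 5/2)
3. F_x = 1  [FB · DE = -44 ∩ 2·signedArea(ADF) = 29/2]
4. F_y = -1  [FB · DE = -44 ∩ 2·signedArea(ADF) = 29/2]
   → F = (1, -1)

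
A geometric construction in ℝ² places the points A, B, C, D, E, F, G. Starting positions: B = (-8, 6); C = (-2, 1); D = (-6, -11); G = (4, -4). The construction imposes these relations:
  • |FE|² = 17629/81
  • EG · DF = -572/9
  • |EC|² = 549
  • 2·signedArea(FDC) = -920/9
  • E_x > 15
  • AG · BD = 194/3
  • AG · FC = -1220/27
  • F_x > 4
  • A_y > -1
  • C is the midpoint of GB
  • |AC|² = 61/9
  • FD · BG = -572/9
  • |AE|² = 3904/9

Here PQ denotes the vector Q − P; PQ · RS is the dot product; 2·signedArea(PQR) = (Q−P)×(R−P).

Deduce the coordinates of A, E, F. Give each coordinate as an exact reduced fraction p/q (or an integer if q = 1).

1. A_x = 0  [line -2·x + 17·y + 34/3 = 0 ∩ |AC|² = 61/9]
2. A_y = -2/3  [line -2·x + 17·y + 34/3 = 0 ∩ |AC|² = 61/9]
   → A = (0, -2/3)
3. F_x = 14/3  [AG · FC = -1220/27 ∩ 2·signedArea(FDC) = -920/9]
4. F_y = -41/9  [AG · FC = -1220/27 ∩ 2·signedArea(FDC) = -920/9]
   → F = (14/3, -41/9)
5. E_x = 16  [line -32/3·x + -58/9·y + 724/9 = 0 ∩ |EC|² = 549]
6. E_y = -14  [line -32/3·x + -58/9·y + 724/9 = 0 ∩ |EC|² = 549]
   → E = (16, -14)

A = (0, -2/3)
E = (16, -14)
F = (14/3, -41/9)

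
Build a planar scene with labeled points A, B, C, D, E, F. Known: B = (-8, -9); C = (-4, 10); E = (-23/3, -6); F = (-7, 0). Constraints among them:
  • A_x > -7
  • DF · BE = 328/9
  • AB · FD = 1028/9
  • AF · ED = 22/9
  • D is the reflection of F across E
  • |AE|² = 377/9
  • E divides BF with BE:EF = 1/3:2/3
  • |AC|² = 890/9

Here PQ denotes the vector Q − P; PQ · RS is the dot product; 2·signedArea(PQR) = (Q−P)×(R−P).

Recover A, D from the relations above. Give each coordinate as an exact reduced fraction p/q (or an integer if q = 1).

A = (-19/3, 1/3)
D = (-25/3, -12)

1. D_x = -25/3  [D is the reflection of F across E]
2. D_y = -12  [D is the reflection of F across E]
   → D = (-25/3, -12)
3. A_x = -19/3  [line 2/3·x + 6·y + 20/9 = 0 ∩ |AE|² = 377/9]
4. A_y = 1/3  [line 2/3·x + 6·y + 20/9 = 0 ∩ |AE|² = 377/9]
   → A = (-19/3, 1/3)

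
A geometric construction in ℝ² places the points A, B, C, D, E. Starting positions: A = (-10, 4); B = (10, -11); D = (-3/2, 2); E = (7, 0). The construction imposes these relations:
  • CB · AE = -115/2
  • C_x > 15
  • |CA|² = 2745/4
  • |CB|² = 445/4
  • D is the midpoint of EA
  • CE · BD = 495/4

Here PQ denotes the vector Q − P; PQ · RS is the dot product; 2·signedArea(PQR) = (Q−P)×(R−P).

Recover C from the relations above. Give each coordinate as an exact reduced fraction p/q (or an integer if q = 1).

1. C_x = 31/2  [CE · BD = 495/4 ∩ CB · AE = -115/2]
2. C_y = -2  [CE · BD = 495/4 ∩ CB · AE = -115/2]
   → C = (31/2, -2)

C = (31/2, -2)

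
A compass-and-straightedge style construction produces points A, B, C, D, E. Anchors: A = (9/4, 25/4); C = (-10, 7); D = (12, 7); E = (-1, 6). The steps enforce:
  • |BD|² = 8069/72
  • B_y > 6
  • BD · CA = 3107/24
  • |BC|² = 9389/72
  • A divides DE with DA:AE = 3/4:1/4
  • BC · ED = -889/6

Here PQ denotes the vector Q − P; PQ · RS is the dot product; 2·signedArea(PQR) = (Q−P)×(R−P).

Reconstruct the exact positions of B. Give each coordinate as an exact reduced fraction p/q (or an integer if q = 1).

1. B_x = 17/12  [BD · CA = 3107/24 ∩ BC · ED = -889/6]
2. B_y = 27/4  [BD · CA = 3107/24 ∩ BC · ED = -889/6]
   → B = (17/12, 27/4)

B = (17/12, 27/4)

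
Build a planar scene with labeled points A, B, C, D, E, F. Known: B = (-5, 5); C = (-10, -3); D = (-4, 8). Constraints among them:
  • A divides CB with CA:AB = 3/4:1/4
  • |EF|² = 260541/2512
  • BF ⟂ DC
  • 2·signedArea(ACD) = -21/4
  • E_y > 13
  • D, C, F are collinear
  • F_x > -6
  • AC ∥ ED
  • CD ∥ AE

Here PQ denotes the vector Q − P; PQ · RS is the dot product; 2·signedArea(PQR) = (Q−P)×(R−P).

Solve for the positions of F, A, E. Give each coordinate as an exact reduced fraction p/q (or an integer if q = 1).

1. F_x = -862/157  [D, C, F are collinear ∩ BF ⟂ DC]
2. F_y = 827/157  [D, C, F are collinear ∩ BF ⟂ DC]
   → F = (-862/157, 827/157)
3. A_x = -25/4  [A divides CB with CA:AB = 3/4:1/4]
4. A_y = 3  [A divides CB with CA:AB = 3/4:1/4]
   → A = (-25/4, 3)
5. E_x = -1/4  [AC ∥ ED ∩ CD ∥ AE]
6. E_y = 14  [AC ∥ ED ∩ CD ∥ AE]
   → E = (-1/4, 14)

A = (-25/4, 3)
E = (-1/4, 14)
F = (-862/157, 827/157)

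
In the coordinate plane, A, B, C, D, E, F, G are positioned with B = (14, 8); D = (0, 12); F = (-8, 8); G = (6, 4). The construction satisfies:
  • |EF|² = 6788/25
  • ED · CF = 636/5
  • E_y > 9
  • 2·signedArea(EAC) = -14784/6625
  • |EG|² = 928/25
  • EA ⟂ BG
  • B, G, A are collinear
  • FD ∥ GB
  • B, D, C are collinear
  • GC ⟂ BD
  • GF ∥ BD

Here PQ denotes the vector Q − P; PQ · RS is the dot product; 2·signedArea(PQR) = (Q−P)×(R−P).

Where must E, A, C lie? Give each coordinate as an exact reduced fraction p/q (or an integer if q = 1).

1. C_x = 406/53  [B, D, C are collinear ∩ GC ⟂ BD]
2. C_y = 520/53  [B, D, C are collinear ∩ GC ⟂ BD]
   → C = (406/53, 520/53)
3. E_x = 42/5  [line 830/53·x + 96/53·y + -39468/265 = 0 ∩ |EG|² = 928/25]
4. E_y = 48/5  [line 830/53·x + 96/53·y + -39468/265 = 0 ∩ |EG|² = 928/25]
   → E = (42/5, 48/5)
5. A_x = 254/25  [2·signedArea(EAC) = -14784/6625 ∩ B, G, A are collinear]
6. A_y = 152/25  [2·signedArea(EAC) = -14784/6625 ∩ B, G, A are collinear]
   → A = (254/25, 152/25)

A = (254/25, 152/25)
C = (406/53, 520/53)
E = (42/5, 48/5)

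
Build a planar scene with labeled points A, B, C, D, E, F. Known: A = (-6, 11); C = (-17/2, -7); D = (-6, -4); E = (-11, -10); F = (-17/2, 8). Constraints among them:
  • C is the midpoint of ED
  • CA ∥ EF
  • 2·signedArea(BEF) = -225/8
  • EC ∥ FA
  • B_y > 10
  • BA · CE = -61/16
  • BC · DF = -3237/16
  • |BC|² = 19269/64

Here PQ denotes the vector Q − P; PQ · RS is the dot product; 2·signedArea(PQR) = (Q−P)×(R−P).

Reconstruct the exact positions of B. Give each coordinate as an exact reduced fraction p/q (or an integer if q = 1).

B = (-53/8, 41/4)

1. B_x = -53/8  [BA · CE = -61/16 ∩ 2·signedArea(BEF) = -225/8]
2. B_y = 41/4  [BA · CE = -61/16 ∩ 2·signedArea(BEF) = -225/8]
   → B = (-53/8, 41/4)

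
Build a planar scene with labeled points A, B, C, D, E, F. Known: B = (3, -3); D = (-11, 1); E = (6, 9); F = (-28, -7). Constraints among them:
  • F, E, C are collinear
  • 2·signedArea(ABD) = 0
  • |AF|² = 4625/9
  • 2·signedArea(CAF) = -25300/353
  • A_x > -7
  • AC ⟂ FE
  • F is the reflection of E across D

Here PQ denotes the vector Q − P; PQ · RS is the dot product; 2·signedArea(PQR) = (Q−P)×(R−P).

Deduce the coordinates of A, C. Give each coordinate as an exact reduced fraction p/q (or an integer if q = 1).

A = (-19/3, -1/3)
C = (-8147/1059, 2707/1059)

1. A_x = -19/3  [line -4·x + -14·y + -30 = 0 ∩ |AF|² = 4625/9]
2. A_y = -1/3  [line -4·x + -14·y + -30 = 0 ∩ |AF|² = 4625/9]
   → A = (-19/3, -1/3)
3. C_x = -8147/1059  [F, E, C are collinear ∩ AC ⟂ FE]
4. C_y = 2707/1059  [F, E, C are collinear ∩ AC ⟂ FE]
   → C = (-8147/1059, 2707/1059)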